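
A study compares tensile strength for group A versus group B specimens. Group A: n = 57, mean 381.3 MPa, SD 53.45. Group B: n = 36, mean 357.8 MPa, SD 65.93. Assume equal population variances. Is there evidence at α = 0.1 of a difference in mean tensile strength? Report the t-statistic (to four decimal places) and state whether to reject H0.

Let group 1 = group A, group 2 = group B. H0: μ_1 = μ_2; H1: μ_1 ≠ μ_2 (two-sample pooled-variance t-test, two-sided).
s_p² = [(57−1)·53.45² + (36−1)·65.93²]/(57+36−2) = 3429.93
t = (381.3 − 357.8)/√[3429.93·(1/57 + 1/36)] = 1.8848
df = n₁ + n₂ − 2 = 91
Two-sided p-value ≈ 0.063
Since p ≈ 0.063 < α = 0.1, reject H0; the data support H1.

t = 1.8848; reject H0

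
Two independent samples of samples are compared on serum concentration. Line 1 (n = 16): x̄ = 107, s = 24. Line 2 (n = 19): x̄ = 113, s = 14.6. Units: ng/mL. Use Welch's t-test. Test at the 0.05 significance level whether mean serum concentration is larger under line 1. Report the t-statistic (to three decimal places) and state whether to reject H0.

t = -0.873; fail to reject H0

Let group 1 = line 1, group 2 = line 2. H0: μ_1 = μ_2; H1: μ_1 > μ_2 (Welch's two-sample t-test, right-tailed).
t = (x̄_1 − x̄_2)/√(s_1²/n_1 + s_2²/n_2) = (107 − 113)/√(24²/16 + 14.6²/19) = -0.873
Welch–Satterthwaite df ≈ 23.87
p-value = P(T ≥ -0.873) ≈ 0.804
Since p ≈ 0.804 > α = 0.05, fail to reject H0; the evidence is not statistically significant.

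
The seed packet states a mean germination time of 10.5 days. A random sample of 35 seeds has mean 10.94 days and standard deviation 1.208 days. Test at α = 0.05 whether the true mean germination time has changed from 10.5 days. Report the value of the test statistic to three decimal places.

H0: μ = 10.5; H1: μ ≠ 10.5 (one-sample t-test, two-sided).
t = (x̄ − μ₀)/(s/√n) = (10.94 − 10.5)/(1.208/√35) = 2.155
df = n − 1 = 34
Two-sided p-value ≈ 0.0383
Since p ≈ 0.0383 < α = 0.05, reject H0; the data support H1.

2.155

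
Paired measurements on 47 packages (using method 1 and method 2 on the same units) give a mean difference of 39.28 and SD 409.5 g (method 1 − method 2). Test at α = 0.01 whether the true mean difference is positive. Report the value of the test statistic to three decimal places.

H0: μ_d = 0; H1: μ_d > 0 (paired t-test on the differences, right-tailed).
t = d̄/(s_d/√n) = 39.28/(409.5/√47) = 0.658
df = n − 1 = 46
p-value = P(T ≥ 0.658) ≈ 0.2570
Since p ≈ 0.2570 > α = 0.01, fail to reject H0; the evidence is not statistically significant.

0.658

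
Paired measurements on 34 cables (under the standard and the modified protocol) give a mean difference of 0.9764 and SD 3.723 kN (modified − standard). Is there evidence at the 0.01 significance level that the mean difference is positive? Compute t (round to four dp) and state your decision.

t = 1.5292; fail to reject H0

H0: μ_d = 0; H1: μ_d > 0 (paired t-test on the differences, right-tailed).
t = d̄/(s_d/√n) = 0.9764/(3.723/√34) = 1.5292
df = n − 1 = 33
p-value = P(T ≥ 1.5292) ≈ 0.068
Since p ≈ 0.068 > α = 0.01, fail to reject H0; the evidence is not statistically significant.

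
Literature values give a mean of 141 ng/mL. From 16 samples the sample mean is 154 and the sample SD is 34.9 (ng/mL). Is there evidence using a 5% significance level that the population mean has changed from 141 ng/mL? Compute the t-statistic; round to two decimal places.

1.49

H0: μ = 141; H1: μ ≠ 141 (one-sample t-test, two-sided).
t = (x̄ − μ₀)/(s/√n) = (154 − 141)/(34.9/√16) = 1.49
df = n − 1 = 15
Two-sided p-value ≈ 0.1570
Since p ≈ 0.1570 > α = 0.05, fail to reject H0; the evidence is not statistically significant.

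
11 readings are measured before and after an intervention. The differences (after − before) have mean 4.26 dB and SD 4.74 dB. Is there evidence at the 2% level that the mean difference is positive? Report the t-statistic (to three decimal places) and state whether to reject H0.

H0: μ_d = 0; H1: μ_d > 0 (paired t-test on the differences, right-tailed).
t = d̄/(s_d/√n) = 4.26/(4.74/√11) = 2.981
df = n − 1 = 10
p-value = P(T ≥ 2.981) ≈ 0.0069
Since p ≈ 0.0069 < α = 0.02, reject H0; the data support H1.

t = 2.981; reject H0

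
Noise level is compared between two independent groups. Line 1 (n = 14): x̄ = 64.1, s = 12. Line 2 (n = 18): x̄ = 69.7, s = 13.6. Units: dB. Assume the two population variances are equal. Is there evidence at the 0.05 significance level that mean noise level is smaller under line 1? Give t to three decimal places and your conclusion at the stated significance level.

t = -1.215; fail to reject H0

Let group 1 = line 1, group 2 = line 2. H0: μ_1 = μ_2; H1: μ_1 < μ_2 (two-sample pooled-variance t-test, left-tailed).
s_p² = [(14−1)·12² + (18−1)·13.6²]/(14+18−2) = 167.211
t = (64.1 − 69.7)/√[167.211·(1/14 + 1/18)] = -1.215
df = n₁ + n₂ − 2 = 30
p-value = P(T ≤ -1.215) ≈ 0.1169
Since p ≈ 0.1169 > α = 0.05, fail to reject H0; the data do not provide sufficient evidence against H0.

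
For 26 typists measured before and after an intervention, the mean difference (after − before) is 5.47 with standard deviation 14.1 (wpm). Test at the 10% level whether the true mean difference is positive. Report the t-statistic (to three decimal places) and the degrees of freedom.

t = 1.978, df = 25

H0: μ_d = 0; H1: μ_d > 0 (paired t-test on the differences, right-tailed).
t = d̄/(s_d/√n) = 5.47/(14.1/√26) = 1.978
df = n − 1 = 25
p-value = P(T ≥ 1.978) ≈ 0.030
Since p ≈ 0.030 < α = 0.1, reject H0; the evidence is statistically significant.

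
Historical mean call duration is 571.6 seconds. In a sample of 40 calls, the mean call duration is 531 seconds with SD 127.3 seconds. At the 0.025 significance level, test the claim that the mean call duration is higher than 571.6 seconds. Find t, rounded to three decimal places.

H0: μ = 571.6; H1: μ > 571.6 (one-sample t-test, right-tailed).
t = (x̄ − μ₀)/(s/√n) = (531 − 571.6)/(127.3/√40) = -2.017
df = n − 1 = 39
p-value = P(T ≥ -2.017) ≈ 0.975
Since p ≈ 0.975 > α = 0.025, fail to reject H0; the evidence is not statistically significant.

-2.017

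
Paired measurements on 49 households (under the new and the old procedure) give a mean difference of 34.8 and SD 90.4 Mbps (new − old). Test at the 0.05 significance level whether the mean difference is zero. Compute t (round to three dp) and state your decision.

H0: μ_d = 0; H1: μ_d ≠ 0 (paired t-test on the differences, two-sided).
t = d̄/(s_d/√n) = 34.8/(90.4/√49) = 2.695
df = n − 1 = 48
Two-sided p-value ≈ 0.010
Since p ≈ 0.010 < α = 0.05, reject H0; the data support H1.

t = 2.695; reject H0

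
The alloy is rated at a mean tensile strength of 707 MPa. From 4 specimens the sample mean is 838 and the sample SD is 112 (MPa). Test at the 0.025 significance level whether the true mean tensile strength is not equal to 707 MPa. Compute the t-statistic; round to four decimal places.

2.3393

H0: μ = 707; H1: μ ≠ 707 (one-sample t-test, two-sided).
t = (x̄ − μ₀)/(s/√n) = (838 − 707)/(112/√4) = 2.3393
df = n − 1 = 3
Two-sided p-value ≈ 0.101
Since p ≈ 0.101 > α = 0.025, fail to reject H0; the data do not provide sufficient evidence against H0.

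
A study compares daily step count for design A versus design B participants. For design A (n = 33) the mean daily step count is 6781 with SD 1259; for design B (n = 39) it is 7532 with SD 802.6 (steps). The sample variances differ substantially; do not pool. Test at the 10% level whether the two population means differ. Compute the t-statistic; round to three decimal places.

Let group 1 = design A, group 2 = design B. H0: μ_1 = μ_2; H1: μ_1 ≠ μ_2 (Welch's two-sample t-test, two-sided).
t = (x̄_1 − x̄_2)/√(s_1²/n_1 + s_2²/n_2) = (6781 − 7532)/√(1259²/33 + 802.6²/39) = -2.956
Welch–Satterthwaite df ≈ 52.56
Two-sided p-value ≈ 0.005
Since p ≈ 0.005 < α = 0.1, reject H0; the data support H1.

-2.956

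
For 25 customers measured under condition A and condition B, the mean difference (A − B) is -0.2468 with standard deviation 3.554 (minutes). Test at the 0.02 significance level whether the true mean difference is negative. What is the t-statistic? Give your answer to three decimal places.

H0: μ_d = 0; H1: μ_d < 0 (paired t-test on the differences, left-tailed).
t = d̄/(s_d/√n) = -0.2468/(3.554/√25) = -0.347
df = n − 1 = 24
p-value = P(T ≤ -0.347) ≈ 0.3657
Since p ≈ 0.3657 > α = 0.02, fail to reject H0; the data do not provide sufficient evidence against H0.

-0.347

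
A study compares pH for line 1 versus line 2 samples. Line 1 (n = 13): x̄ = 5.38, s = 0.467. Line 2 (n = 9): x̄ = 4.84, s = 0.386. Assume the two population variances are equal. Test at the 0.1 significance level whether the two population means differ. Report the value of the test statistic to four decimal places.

Let group 1 = line 1, group 2 = line 2. H0: μ_1 = μ_2; H1: μ_1 ≠ μ_2 (two-sample pooled-variance t-test, two-sided).
s_p² = [(13−1)·0.467² + (9−1)·0.386²]/(13+9−2) = 0.190452
t = (5.38 − 4.84)/√[0.190452·(1/13 + 1/9)] = 2.8535
df = n₁ + n₂ − 2 = 20
Two-sided p-value ≈ 0.0098
Since p ≈ 0.0098 < α = 0.1, reject H0; the evidence is statistically significant.

2.8535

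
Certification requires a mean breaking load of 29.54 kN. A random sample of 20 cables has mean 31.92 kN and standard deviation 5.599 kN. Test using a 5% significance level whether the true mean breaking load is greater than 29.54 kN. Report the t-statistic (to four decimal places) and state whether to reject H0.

t = 1.9010; reject H0

H0: μ = 29.54; H1: μ > 29.54 (one-sample t-test, right-tailed).
t = (x̄ − μ₀)/(s/√n) = (31.92 − 29.54)/(5.599/√20) = 1.9010
df = n − 1 = 19
p-value = P(T ≥ 1.9010) ≈ 0.036
Since p ≈ 0.036 < α = 0.05, reject H0; the data support H1.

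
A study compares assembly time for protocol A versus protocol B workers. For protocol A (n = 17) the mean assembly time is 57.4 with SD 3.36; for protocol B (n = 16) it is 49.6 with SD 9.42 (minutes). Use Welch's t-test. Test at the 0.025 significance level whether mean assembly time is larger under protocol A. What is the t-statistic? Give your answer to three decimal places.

Let group 1 = protocol A, group 2 = protocol B. H0: μ_1 = μ_2; H1: μ_1 > μ_2 (Welch's two-sample t-test, right-tailed).
t = (x̄_1 − x̄_2)/√(s_1²/n_1 + s_2²/n_2) = (57.4 − 49.6)/√(3.36²/17 + 9.42²/16) = 3.130
Welch–Satterthwaite df ≈ 18.56
p-value = P(T ≥ 3.130) ≈ 0.003
Since p ≈ 0.003 < α = 0.025, reject H0; the data support H1.

3.130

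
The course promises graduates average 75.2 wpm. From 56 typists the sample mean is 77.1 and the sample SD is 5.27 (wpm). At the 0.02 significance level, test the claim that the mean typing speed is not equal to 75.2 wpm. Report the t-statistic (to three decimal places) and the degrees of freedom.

H0: μ = 75.2; H1: μ ≠ 75.2 (one-sample t-test, two-sided).
t = (x̄ − μ₀)/(s/√n) = (77.1 − 75.2)/(5.27/√56) = 2.698
df = n − 1 = 55
Two-sided p-value ≈ 0.009
Since p ≈ 0.009 < α = 0.02, reject H0; the data support H1.

t = 2.698, df = 55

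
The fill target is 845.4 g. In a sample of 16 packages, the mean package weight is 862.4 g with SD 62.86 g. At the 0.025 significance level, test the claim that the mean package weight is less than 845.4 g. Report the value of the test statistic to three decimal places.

1.082

H0: μ = 845.4; H1: μ < 845.4 (one-sample t-test, left-tailed).
t = (x̄ − μ₀)/(s/√n) = (862.4 − 845.4)/(62.86/√16) = 1.082
df = n − 1 = 15
p-value = P(T ≤ 1.082) ≈ 0.852
Since p ≈ 0.852 > α = 0.025, fail to reject H0; the data do not provide sufficient evidence against H0.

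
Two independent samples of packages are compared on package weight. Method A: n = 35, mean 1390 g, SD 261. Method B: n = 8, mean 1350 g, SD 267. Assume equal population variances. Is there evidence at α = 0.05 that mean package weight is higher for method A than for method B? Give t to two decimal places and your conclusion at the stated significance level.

Let group 1 = method A, group 2 = method B. H0: μ_1 = μ_2; H1: μ_1 > μ_2 (two-sample pooled-variance t-test, right-tailed).
s_p² = [(35−1)·261² + (8−1)·267²]/(35+8−2) = 68661.9
t = (1390 − 1350)/√[68661.9·(1/35 + 1/8)] = 0.39
df = n₁ + n₂ − 2 = 41
p-value = P(T ≥ 0.39) ≈ 0.3494
Since p ≈ 0.3494 > α = 0.05, fail to reject H0; the data do not provide sufficient evidence against H0.

t = 0.39; fail to reject H0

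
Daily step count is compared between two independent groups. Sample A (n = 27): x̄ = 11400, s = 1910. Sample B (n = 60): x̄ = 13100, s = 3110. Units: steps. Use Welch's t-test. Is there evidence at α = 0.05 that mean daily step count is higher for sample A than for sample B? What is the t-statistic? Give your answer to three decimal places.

Let group 1 = sample A, group 2 = sample B. H0: μ_1 = μ_2; H1: μ_1 > μ_2 (Welch's two-sample t-test, right-tailed).
t = (x̄_1 − x̄_2)/√(s_1²/n_1 + s_2²/n_2) = (11400 − 13100)/√(1910²/27 + 3110²/60) = -3.123
Welch–Satterthwaite df ≈ 76.85
p-value = P(T ≥ -3.123) ≈ 0.9987
Since p ≈ 0.9987 > α = 0.05, fail to reject H0; the data do not provide sufficient evidence against H0.

-3.123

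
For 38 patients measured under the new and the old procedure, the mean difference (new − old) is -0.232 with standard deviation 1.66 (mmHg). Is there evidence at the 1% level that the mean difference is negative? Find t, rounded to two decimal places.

H0: μ_d = 0; H1: μ_d < 0 (paired t-test on the differences, left-tailed).
t = d̄/(s_d/√n) = -0.232/(1.66/√38) = -0.86
df = n − 1 = 37
p-value = P(T ≤ -0.86) ≈ 0.1972
Since p ≈ 0.1972 > α = 0.01, fail to reject H0; the evidence is not statistically significant.

-0.86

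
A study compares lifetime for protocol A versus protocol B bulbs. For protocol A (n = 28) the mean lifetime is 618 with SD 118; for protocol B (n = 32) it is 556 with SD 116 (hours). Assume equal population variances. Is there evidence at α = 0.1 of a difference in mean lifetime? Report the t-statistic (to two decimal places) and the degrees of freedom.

Let group 1 = protocol A, group 2 = protocol B. H0: μ_1 = μ_2; H1: μ_1 ≠ μ_2 (two-sample pooled-variance t-test, two-sided).
s_p² = [(28−1)·118² + (32−1)·116²]/(28+32−2) = 13673.9
t = (618 − 556)/√[13673.9·(1/28 + 1/32)] = 2.05
df = n₁ + n₂ − 2 = 58
Two-sided p-value ≈ 0.0450
Since p ≈ 0.0450 < α = 0.1, reject H0; the evidence is statistically significant.

t = 2.05, df = 58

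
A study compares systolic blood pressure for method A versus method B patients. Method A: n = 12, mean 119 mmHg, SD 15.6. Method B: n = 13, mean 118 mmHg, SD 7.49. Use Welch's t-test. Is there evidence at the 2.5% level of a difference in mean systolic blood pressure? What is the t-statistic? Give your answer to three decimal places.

Let group 1 = method A, group 2 = method B. H0: μ_1 = μ_2; H1: μ_1 ≠ μ_2 (Welch's two-sample t-test, two-sided).
t = (x̄_1 − x̄_2)/√(s_1²/n_1 + s_2²/n_2) = (119 − 118)/√(15.6²/12 + 7.49²/13) = 0.202
Welch–Satterthwaite df ≈ 15.53
Two-sided p-value ≈ 0.843
Since p ≈ 0.843 > α = 0.025, fail to reject H0; the evidence is not statistically significant.

0.202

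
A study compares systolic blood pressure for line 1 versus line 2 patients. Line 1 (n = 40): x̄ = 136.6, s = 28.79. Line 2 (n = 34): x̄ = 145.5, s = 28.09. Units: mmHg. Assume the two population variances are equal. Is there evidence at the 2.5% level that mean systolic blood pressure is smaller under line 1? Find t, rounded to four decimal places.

Let group 1 = line 1, group 2 = line 2. H0: μ_1 = μ_2; H1: μ_1 < μ_2 (two-sample pooled-variance t-test, left-tailed).
s_p² = [(40−1)·28.79² + (34−1)·28.09²]/(40+34−2) = 810.615
t = (136.6 − 145.5)/√[810.615·(1/40 + 1/34)] = -1.3401
df = n₁ + n₂ − 2 = 72
p-value = P(T ≤ -1.3401) ≈ 0.092
Since p ≈ 0.092 > α = 0.025, fail to reject H0; the evidence is not statistically significant.

-1.3401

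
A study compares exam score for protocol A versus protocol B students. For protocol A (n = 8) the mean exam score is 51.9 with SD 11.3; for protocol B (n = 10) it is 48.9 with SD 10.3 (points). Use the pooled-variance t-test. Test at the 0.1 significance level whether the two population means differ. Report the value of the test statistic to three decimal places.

0.588

Let group 1 = protocol A, group 2 = protocol B. H0: μ_1 = μ_2; H1: μ_1 ≠ μ_2 (two-sample pooled-variance t-test, two-sided).
s_p² = [(8−1)·11.3² + (10−1)·10.3²]/(8+10−2) = 115.54
t = (51.9 − 48.9)/√[115.54·(1/8 + 1/10)] = 0.588
df = n₁ + n₂ − 2 = 16
Two-sided p-value ≈ 0.564
Since p ≈ 0.564 > α = 0.1, fail to reject H0; the evidence is not statistically significant.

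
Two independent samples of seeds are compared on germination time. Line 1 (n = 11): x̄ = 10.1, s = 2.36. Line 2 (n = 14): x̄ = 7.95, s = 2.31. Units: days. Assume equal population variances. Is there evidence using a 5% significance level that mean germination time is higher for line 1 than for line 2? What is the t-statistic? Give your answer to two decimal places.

2.29

Let group 1 = line 1, group 2 = line 2. H0: μ_1 = μ_2; H1: μ_1 > μ_2 (two-sample pooled-variance t-test, right-tailed).
s_p² = [(11−1)·2.36² + (14−1)·2.31²]/(11+14−2) = 5.43762
t = (10.1 − 7.95)/√[5.43762·(1/11 + 1/14)] = 2.29
df = n₁ + n₂ − 2 = 23
p-value = P(T ≥ 2.29) ≈ 0.016
Since p ≈ 0.016 < α = 0.05, reject H0; the evidence is statistically significant.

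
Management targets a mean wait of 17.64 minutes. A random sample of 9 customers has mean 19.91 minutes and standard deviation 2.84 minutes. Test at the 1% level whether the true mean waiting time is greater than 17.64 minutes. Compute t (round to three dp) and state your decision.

H0: μ = 17.64; H1: μ > 17.64 (one-sample t-test, right-tailed).
t = (x̄ − μ₀)/(s/√n) = (19.91 − 17.64)/(2.84/√9) = 2.398
df = n − 1 = 8
p-value = P(T ≥ 2.398) ≈ 0.022
Since p ≈ 0.022 > α = 0.01, fail to reject H0; the data do not provide sufficient evidence against H0.

t = 2.398; fail to reject H0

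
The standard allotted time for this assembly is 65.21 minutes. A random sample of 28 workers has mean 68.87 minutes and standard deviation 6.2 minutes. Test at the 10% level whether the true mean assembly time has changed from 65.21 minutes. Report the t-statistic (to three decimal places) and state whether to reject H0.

t = 3.124; reject H0

H0: μ = 65.21; H1: μ ≠ 65.21 (one-sample t-test, two-sided).
t = (x̄ − μ₀)/(s/√n) = (68.87 − 65.21)/(6.2/√28) = 3.124
df = n − 1 = 27
Two-sided p-value ≈ 0.004
Since p ≈ 0.004 < α = 0.1, reject H0; the data support H1.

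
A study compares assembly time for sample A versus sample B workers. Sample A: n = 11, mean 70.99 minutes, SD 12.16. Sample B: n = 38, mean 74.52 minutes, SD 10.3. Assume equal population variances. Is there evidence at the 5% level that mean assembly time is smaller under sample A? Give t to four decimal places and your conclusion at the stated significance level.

t = -0.9615; fail to reject H0

Let group 1 = sample A, group 2 = sample B. H0: μ_1 = μ_2; H1: μ_1 < μ_2 (two-sample pooled-variance t-test, left-tailed).
s_p² = [(11−1)·12.16² + (38−1)·10.3²]/(11+38−2) = 114.978
t = (70.99 − 74.52)/√[114.978·(1/11 + 1/38)] = -0.9615
df = n₁ + n₂ − 2 = 47
p-value = P(T ≤ -0.9615) ≈ 0.171
Since p ≈ 0.171 > α = 0.05, fail to reject H0; the data do not provide sufficient evidence against H0.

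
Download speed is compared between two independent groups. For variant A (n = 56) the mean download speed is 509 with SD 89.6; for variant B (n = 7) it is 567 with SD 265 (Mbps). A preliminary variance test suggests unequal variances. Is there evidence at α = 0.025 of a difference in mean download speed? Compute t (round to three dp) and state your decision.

t = -0.575; fail to reject H0

Let group 1 = variant A, group 2 = variant B. H0: μ_1 = μ_2; H1: μ_1 ≠ μ_2 (Welch's two-sample t-test, two-sided).
t = (x̄_1 − x̄_2)/√(s_1²/n_1 + s_2²/n_2) = (509 − 567)/√(89.6²/56 + 265²/7) = -0.575
Welch–Satterthwaite df ≈ 6.17
Two-sided p-value ≈ 0.586
Since p ≈ 0.586 > α = 0.025, fail to reject H0; the evidence is not statistically significant.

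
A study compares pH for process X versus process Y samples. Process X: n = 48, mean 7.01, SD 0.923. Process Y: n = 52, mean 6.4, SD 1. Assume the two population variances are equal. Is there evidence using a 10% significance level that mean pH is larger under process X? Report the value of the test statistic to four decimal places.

3.1619

Let group 1 = process X, group 2 = process Y. H0: μ_1 = μ_2; H1: μ_1 > μ_2 (two-sample pooled-variance t-test, right-tailed).
s_p² = [(48−1)·0.923² + (52−1)·1²]/(48+52−2) = 0.928986
t = (7.01 − 6.4)/√[0.928986·(1/48 + 1/52)] = 3.1619
df = n₁ + n₂ − 2 = 98
p-value = P(T ≥ 3.1619) ≈ 0.0010
Since p ≈ 0.0010 < α = 0.1, reject H0; the data support H1.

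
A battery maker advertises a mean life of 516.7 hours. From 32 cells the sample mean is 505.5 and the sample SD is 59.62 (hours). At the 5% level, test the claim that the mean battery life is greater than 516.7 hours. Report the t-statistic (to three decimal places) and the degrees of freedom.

H0: μ = 516.7; H1: μ > 516.7 (one-sample t-test, right-tailed).
t = (x̄ − μ₀)/(s/√n) = (505.5 − 516.7)/(59.62/√32) = -1.063
df = n − 1 = 31
p-value = P(T ≥ -1.063) ≈ 0.852
Since p ≈ 0.852 > α = 0.05, fail to reject H0; the data do not provide sufficient evidence against H0.

t = -1.063, df = 31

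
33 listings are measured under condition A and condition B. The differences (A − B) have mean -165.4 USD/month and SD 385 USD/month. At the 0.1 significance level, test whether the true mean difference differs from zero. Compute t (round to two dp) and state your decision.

H0: μ_d = 0; H1: μ_d ≠ 0 (paired t-test on the differences, two-sided).
t = d̄/(s_d/√n) = -165.4/(385/√33) = -2.47
df = n − 1 = 32
Two-sided p-value ≈ 0.019
Since p ≈ 0.019 < α = 0.1, reject H0; the data support H1.

t = -2.47; reject H0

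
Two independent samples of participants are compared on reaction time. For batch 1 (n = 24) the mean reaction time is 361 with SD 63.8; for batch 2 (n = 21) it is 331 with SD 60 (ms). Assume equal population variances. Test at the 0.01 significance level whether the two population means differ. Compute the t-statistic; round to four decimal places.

Let group 1 = batch 1, group 2 = batch 2. H0: μ_1 = μ_2; H1: μ_1 ≠ μ_2 (two-sample pooled-variance t-test, two-sided).
s_p² = [(24−1)·63.8² + (21−1)·60²]/(24+21−2) = 3851.63
t = (361 − 331)/√[3851.63·(1/24 + 1/21)] = 1.6177
df = n₁ + n₂ − 2 = 43
Two-sided p-value ≈ 0.1130
Since p ≈ 0.1130 > α = 0.01, fail to reject H0; the evidence is not statistically significant.

1.6177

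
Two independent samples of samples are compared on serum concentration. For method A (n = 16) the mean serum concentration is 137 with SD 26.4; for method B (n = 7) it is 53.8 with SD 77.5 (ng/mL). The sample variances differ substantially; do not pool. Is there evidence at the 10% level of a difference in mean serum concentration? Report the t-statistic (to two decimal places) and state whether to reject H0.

Let group 1 = method A, group 2 = method B. H0: μ_1 = μ_2; H1: μ_1 ≠ μ_2 (Welch's two-sample t-test, two-sided).
t = (x̄_1 − x̄_2)/√(s_1²/n_1 + s_2²/n_2) = (137 − 53.8)/√(26.4²/16 + 77.5²/7) = 2.77
Welch–Satterthwaite df ≈ 6.62
Two-sided p-value ≈ 0.029
Since p ≈ 0.029 < α = 0.1, reject H0; the evidence is statistically significant.

t = 2.77; reject H0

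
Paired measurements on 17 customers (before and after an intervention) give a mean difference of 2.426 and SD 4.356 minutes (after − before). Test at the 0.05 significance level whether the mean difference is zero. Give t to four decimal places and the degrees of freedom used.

H0: μ_d = 0; H1: μ_d ≠ 0 (paired t-test on the differences, two-sided).
t = d̄/(s_d/√n) = 2.426/(4.356/√17) = 2.2963
df = n − 1 = 16
Two-sided p-value ≈ 0.036
Since p ≈ 0.036 < α = 0.05, reject H0; the evidence is statistically significant.

t = 2.2963, df = 16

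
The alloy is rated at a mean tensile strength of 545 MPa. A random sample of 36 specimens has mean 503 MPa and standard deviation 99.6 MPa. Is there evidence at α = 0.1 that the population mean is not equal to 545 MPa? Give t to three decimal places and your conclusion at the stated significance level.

t = -2.530; reject H0

H0: μ = 545; H1: μ ≠ 545 (one-sample t-test, two-sided).
t = (x̄ − μ₀)/(s/√n) = (503 − 545)/(99.6/√36) = -2.530
df = n − 1 = 35
Two-sided p-value ≈ 0.0161
Since p ≈ 0.0161 < α = 0.1, reject H0; the data support H1.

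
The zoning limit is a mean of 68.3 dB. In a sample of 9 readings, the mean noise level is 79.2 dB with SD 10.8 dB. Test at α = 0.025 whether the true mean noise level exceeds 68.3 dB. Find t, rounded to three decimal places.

H0: μ = 68.3; H1: μ > 68.3 (one-sample t-test, right-tailed).
t = (x̄ − μ₀)/(s/√n) = (79.2 − 68.3)/(10.8/√9) = 3.028
df = n − 1 = 8
p-value = P(T ≥ 3.028) ≈ 0.0082
Since p ≈ 0.0082 < α = 0.025, reject H0; the evidence is statistically significant.

3.028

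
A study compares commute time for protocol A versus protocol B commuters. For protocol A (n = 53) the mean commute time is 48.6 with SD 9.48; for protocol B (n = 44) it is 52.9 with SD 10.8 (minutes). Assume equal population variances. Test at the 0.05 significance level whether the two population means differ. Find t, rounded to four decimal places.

Let group 1 = protocol A, group 2 = protocol B. H0: μ_1 = μ_2; H1: μ_1 ≠ μ_2 (two-sample pooled-variance t-test, two-sided).
s_p² = [(53−1)·9.48² + (44−1)·10.8²]/(53+44−2) = 101.987
t = (48.6 − 52.9)/√[101.987·(1/53 + 1/44)] = -2.0877
df = n₁ + n₂ − 2 = 95
Two-sided p-value ≈ 0.0395
Since p ≈ 0.0395 < α = 0.05, reject H0; the data support H1.

-2.0877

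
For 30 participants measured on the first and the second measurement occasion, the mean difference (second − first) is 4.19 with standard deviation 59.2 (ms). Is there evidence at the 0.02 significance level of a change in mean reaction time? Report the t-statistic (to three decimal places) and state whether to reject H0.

t = 0.388; fail to reject H0

H0: μ_d = 0; H1: μ_d ≠ 0 (paired t-test on the differences, two-sided).
t = d̄/(s_d/√n) = 4.19/(59.2/√30) = 0.388
df = n − 1 = 29
Two-sided p-value ≈ 0.701
Since p ≈ 0.701 > α = 0.02, fail to reject H0; the data do not provide sufficient evidence against H0.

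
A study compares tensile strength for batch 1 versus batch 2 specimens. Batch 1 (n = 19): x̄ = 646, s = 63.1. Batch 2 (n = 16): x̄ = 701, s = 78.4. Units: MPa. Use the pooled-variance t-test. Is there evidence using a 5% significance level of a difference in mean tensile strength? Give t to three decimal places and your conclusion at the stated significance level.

t = -2.300; reject H0

Let group 1 = batch 1, group 2 = batch 2. H0: μ_1 = μ_2; H1: μ_1 ≠ μ_2 (two-sample pooled-variance t-test, two-sided).
s_p² = [(19−1)·63.1² + (16−1)·78.4²]/(19+16−2) = 4965.68
t = (646 − 701)/√[4965.68·(1/19 + 1/16)] = -2.300
df = n₁ + n₂ − 2 = 33
Two-sided p-value ≈ 0.0279
Since p ≈ 0.0279 < α = 0.05, reject H0; the evidence is statistically significant.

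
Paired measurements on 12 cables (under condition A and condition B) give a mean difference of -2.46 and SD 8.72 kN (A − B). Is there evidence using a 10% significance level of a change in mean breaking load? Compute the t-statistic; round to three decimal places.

-0.977

H0: μ_d = 0; H1: μ_d ≠ 0 (paired t-test on the differences, two-sided).
t = d̄/(s_d/√n) = -2.46/(8.72/√12) = -0.977
df = n − 1 = 11
Two-sided p-value ≈ 0.3494
Since p ≈ 0.3494 > α = 0.1, fail to reject H0; the evidence is not statistically significant.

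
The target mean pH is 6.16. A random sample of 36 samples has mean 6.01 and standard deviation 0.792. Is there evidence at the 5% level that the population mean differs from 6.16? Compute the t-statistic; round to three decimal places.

-1.136

H0: μ = 6.16; H1: μ ≠ 6.16 (one-sample t-test, two-sided).
t = (x̄ − μ₀)/(s/√n) = (6.01 − 6.16)/(0.792/√36) = -1.136
df = n − 1 = 35
Two-sided p-value ≈ 0.264
Since p ≈ 0.264 > α = 0.05, fail to reject H0; the evidence is not statistically significant.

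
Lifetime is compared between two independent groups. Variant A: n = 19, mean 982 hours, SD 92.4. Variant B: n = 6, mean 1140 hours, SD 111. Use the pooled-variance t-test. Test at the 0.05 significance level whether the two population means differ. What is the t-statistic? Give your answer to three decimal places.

-3.487

Let group 1 = variant A, group 2 = variant B. H0: μ_1 = μ_2; H1: μ_1 ≠ μ_2 (two-sample pooled-variance t-test, two-sided).
s_p² = [(19−1)·92.4² + (6−1)·111²]/(19+6−2) = 9360.2
t = (982 − 1140)/√[9360.2·(1/19 + 1/6)] = -3.487
df = n₁ + n₂ − 2 = 23
Two-sided p-value ≈ 0.002
Since p ≈ 0.002 < α = 0.05, reject H0; the data support H1.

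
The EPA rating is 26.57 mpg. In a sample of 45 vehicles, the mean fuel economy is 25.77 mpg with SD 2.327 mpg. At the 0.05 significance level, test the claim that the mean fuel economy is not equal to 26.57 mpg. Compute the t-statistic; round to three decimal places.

H0: μ = 26.57; H1: μ ≠ 26.57 (one-sample t-test, two-sided).
t = (x̄ − μ₀)/(s/√n) = (25.77 − 26.57)/(2.327/√45) = -2.306
df = n − 1 = 44
Two-sided p-value ≈ 0.026
Since p ≈ 0.026 < α = 0.05, reject H0; the evidence is statistically significant.

-2.306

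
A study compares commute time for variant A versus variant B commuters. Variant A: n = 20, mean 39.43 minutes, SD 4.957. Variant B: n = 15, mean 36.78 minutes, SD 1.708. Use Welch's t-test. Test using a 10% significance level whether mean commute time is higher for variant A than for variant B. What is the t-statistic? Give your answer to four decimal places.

2.2214

Let group 1 = variant A, group 2 = variant B. H0: μ_1 = μ_2; H1: μ_1 > μ_2 (Welch's two-sample t-test, right-tailed).
t = (x̄_1 − x̄_2)/√(s_1²/n_1 + s_2²/n_2) = (39.43 − 36.78)/√(4.957²/20 + 1.708²/15) = 2.2214
Welch–Satterthwaite df ≈ 24.65
p-value = P(T ≥ 2.2214) ≈ 0.018
Since p ≈ 0.018 < α = 0.1, reject H0; the evidence is statistically significant.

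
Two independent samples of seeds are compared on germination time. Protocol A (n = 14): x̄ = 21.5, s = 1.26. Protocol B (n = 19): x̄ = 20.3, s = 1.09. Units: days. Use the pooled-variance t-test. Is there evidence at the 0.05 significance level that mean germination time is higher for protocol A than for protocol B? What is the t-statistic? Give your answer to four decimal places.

2.9261

Let group 1 = protocol A, group 2 = protocol B. H0: μ_1 = μ_2; H1: μ_1 > μ_2 (two-sample pooled-variance t-test, right-tailed).
s_p² = [(14−1)·1.26² + (19−1)·1.09²]/(14+19−2) = 1.35563
t = (21.5 − 20.3)/√[1.35563·(1/14 + 1/19)] = 2.9261
df = n₁ + n₂ − 2 = 31
p-value = P(T ≥ 2.9261) ≈ 0.003
Since p ≈ 0.003 < α = 0.05, reject H0; the evidence is statistically significant.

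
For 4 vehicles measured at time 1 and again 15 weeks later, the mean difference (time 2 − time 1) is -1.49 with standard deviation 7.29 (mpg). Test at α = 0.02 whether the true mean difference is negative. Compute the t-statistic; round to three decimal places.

H0: μ_d = 0; H1: μ_d < 0 (paired t-test on the differences, left-tailed).
t = d̄/(s_d/√n) = -1.49/(7.29/√4) = -0.409
df = n − 1 = 3
p-value = P(T ≤ -0.409) ≈ 0.355
Since p ≈ 0.355 > α = 0.02, fail to reject H0; the data do not provide sufficient evidence against H0.

-0.409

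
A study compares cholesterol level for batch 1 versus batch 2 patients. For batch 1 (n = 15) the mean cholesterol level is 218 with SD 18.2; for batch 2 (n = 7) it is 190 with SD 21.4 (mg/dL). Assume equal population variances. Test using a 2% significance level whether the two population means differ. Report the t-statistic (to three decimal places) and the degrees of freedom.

t = 3.183, df = 20

Let group 1 = batch 1, group 2 = batch 2. H0: μ_1 = μ_2; H1: μ_1 ≠ μ_2 (two-sample pooled-variance t-test, two-sided).
s_p² = [(15−1)·18.2² + (7−1)·21.4²]/(15+7−2) = 369.256
t = (218 − 190)/√[369.256·(1/15 + 1/7)] = 3.183
df = n₁ + n₂ − 2 = 20
Two-sided p-value ≈ 0.005
Since p ≈ 0.005 < α = 0.02, reject H0; the evidence is statistically significant.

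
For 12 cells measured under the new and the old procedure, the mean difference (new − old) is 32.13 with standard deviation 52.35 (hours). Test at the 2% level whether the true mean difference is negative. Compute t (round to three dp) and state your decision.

t = 2.126; fail to reject H0

H0: μ_d = 0; H1: μ_d < 0 (paired t-test on the differences, left-tailed).
t = d̄/(s_d/√n) = 32.13/(52.35/√12) = 2.126
df = n − 1 = 11
p-value = P(T ≤ 2.126) ≈ 0.972
Since p ≈ 0.972 > α = 0.02, fail to reject H0; the data do not provide sufficient evidence against H0.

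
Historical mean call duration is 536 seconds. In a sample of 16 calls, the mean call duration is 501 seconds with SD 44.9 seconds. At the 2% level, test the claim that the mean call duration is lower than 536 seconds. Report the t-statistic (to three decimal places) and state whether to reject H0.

t = -3.118; reject H0

H0: μ = 536; H1: μ < 536 (one-sample t-test, left-tailed).
t = (x̄ − μ₀)/(s/√n) = (501 − 536)/(44.9/√16) = -3.118
df = n − 1 = 15
p-value = P(T ≤ -3.118) ≈ 0.0035
Since p ≈ 0.0035 < α = 0.02, reject H0; the data support H1.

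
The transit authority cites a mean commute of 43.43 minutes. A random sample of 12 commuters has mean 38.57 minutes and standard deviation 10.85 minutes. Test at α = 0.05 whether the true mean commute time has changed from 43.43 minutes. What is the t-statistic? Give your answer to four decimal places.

H0: μ = 43.43; H1: μ ≠ 43.43 (one-sample t-test, two-sided).
t = (x̄ − μ₀)/(s/√n) = (38.57 − 43.43)/(10.85/√12) = -1.5517
df = n − 1 = 11
Two-sided p-value ≈ 0.1490
Since p ≈ 0.1490 > α = 0.05, fail to reject H0; the evidence is not statistically significant.

-1.5517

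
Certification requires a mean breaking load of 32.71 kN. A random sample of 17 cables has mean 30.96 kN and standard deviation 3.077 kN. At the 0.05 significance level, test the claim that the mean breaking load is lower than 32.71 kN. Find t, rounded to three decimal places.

H0: μ = 32.71; H1: μ < 32.71 (one-sample t-test, left-tailed).
t = (x̄ − μ₀)/(s/√n) = (30.96 − 32.71)/(3.077/√17) = -2.345
df = n − 1 = 16
p-value = P(T ≤ -2.345) ≈ 0.0161
Since p ≈ 0.0161 < α = 0.05, reject H0; the evidence is statistically significant.

-2.345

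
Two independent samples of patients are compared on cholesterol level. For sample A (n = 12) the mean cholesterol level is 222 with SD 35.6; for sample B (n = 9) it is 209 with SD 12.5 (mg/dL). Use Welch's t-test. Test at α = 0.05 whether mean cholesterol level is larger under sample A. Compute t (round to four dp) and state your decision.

t = 1.1723; fail to reject H0

Let group 1 = sample A, group 2 = sample B. H0: μ_1 = μ_2; H1: μ_1 > μ_2 (Welch's two-sample t-test, right-tailed).
t = (x̄_1 − x̄_2)/√(s_1²/n_1 + s_2²/n_2) = (222 − 209)/√(35.6²/12 + 12.5²/9) = 1.1723
Welch–Satterthwaite df ≈ 14.38
p-value = P(T ≥ 1.1723) ≈ 0.1301
Since p ≈ 0.1301 > α = 0.05, fail to reject H0; the data do not provide sufficient evidence against H0.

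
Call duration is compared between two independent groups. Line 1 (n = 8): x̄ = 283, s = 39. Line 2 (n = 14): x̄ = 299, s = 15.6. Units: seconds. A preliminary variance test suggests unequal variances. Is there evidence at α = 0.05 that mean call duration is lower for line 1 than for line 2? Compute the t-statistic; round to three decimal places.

Let group 1 = line 1, group 2 = line 2. H0: μ_1 = μ_2; H1: μ_1 < μ_2 (Welch's two-sample t-test, left-tailed).
t = (x̄_1 − x̄_2)/√(s_1²/n_1 + s_2²/n_2) = (283 − 299)/√(39²/8 + 15.6²/14) = -1.111
Welch–Satterthwaite df ≈ 8.30
p-value = P(T ≤ -1.111) ≈ 0.1489
Since p ≈ 0.1489 > α = 0.05, fail to reject H0; the evidence is not statistically significant.

-1.111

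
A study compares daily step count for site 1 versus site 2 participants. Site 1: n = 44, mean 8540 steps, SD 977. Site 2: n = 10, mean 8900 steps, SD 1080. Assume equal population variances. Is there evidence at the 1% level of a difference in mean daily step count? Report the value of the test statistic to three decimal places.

-1.032

Let group 1 = site 1, group 2 = site 2. H0: μ_1 = μ_2; H1: μ_1 ≠ μ_2 (two-sample pooled-variance t-test, two-sided).
s_p² = [(44−1)·977² + (10−1)·1080²]/(44+10−2) = 991199
t = (8540 − 8900)/√[991199·(1/44 + 1/10)] = -1.032
df = n₁ + n₂ − 2 = 52
Two-sided p-value ≈ 0.307
Since p ≈ 0.307 > α = 0.01, fail to reject H0; the data do not provide sufficient evidence against H0.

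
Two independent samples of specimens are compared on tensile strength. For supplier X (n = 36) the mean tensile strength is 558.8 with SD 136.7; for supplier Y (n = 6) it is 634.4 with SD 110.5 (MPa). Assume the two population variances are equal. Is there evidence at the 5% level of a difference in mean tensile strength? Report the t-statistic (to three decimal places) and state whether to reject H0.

t = -1.282; fail to reject H0

Let group 1 = supplier X, group 2 = supplier Y. H0: μ_1 = μ_2; H1: μ_1 ≠ μ_2 (two-sample pooled-variance t-test, two-sided).
s_p² = [(36−1)·136.7² + (6−1)·110.5²]/(36+6−2) = 17877.3
t = (558.8 − 634.4)/√[17877.3·(1/36 + 1/6)] = -1.282
df = n₁ + n₂ − 2 = 40
Two-sided p-value ≈ 0.207
Since p ≈ 0.207 > α = 0.05, fail to reject H0; the data do not provide sufficient evidence against H0.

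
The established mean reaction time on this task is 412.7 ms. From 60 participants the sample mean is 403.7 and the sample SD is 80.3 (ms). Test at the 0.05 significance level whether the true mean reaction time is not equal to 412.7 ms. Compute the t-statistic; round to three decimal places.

H0: μ = 412.7; H1: μ ≠ 412.7 (one-sample t-test, two-sided).
t = (x̄ − μ₀)/(s/√n) = (403.7 − 412.7)/(80.3/√60) = -0.868
df = n − 1 = 59
Two-sided p-value ≈ 0.389
Since p ≈ 0.389 > α = 0.05, fail to reject H0; the evidence is not statistically significant.

-0.868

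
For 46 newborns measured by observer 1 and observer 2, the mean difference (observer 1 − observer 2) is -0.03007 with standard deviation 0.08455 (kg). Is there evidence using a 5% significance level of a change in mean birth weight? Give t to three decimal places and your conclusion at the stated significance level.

t = -2.412; reject H0

H0: μ_d = 0; H1: μ_d ≠ 0 (paired t-test on the differences, two-sided).
t = d̄/(s_d/√n) = -0.03007/(0.08455/√46) = -2.412
df = n − 1 = 45
Two-sided p-value ≈ 0.0200
Since p ≈ 0.0200 < α = 0.05, reject H0; the evidence is statistically significant.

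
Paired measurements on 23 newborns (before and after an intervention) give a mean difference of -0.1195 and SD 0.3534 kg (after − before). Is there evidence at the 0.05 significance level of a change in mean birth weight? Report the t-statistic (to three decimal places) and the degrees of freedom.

t = -1.622, df = 22

H0: μ_d = 0; H1: μ_d ≠ 0 (paired t-test on the differences, two-sided).
t = d̄/(s_d/√n) = -0.1195/(0.3534/√23) = -1.622
df = n − 1 = 22
Two-sided p-value ≈ 0.1191
Since p ≈ 0.1191 > α = 0.05, fail to reject H0; the data do not provide sufficient evidence against H0.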